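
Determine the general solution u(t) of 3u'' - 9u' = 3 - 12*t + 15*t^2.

u = C2 - 7*t/27 - 5*t**3/9 + t**2/9 + C1*exp(3*t)

Divide through by 3: u'' - 3u' = 1 - 4*t + 5*t^2.
Characteristic equation r² - 3r = 0 factors as (r - 3)r = 0, so r = 3, 0.
Hence u_h = C1*exp(3*t) + C2.
Since 0 is a characteristic root (multiplicity 1), multiply the polynomial trial by t: try u_p = t*(A0 + A1*t + A2*t^2). Substituting and matching coefficients of each power of t gives A0 = -7/27, A1 = 1/9, A2 = -5/9, so u_p = -7*t/27 - 5*t^3/9 + t^2/9.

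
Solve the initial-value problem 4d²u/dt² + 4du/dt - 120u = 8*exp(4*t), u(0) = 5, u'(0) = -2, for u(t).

Divide through by 4: u'' + u' - 30u = 2*exp(4*t).
Characteristic equation r² + r - 30 = 0 factors as (r - 5)(r + 6) = 0, so r = 5, -6.
Hence u_h = C1*exp(5*t) + C2*exp(-6*t).
Try u_p = A*exp(4*t). Substituting into the equation and dividing by exp(4*t) gives A = -1/5, so u_p = -exp(4*t)/5.
General solution: u = -exp(4*t)/5 + C1*exp(5*t) + C2*exp(-6*t).
Apply the initial conditions: u(0) = -1/5 + C1 + C2 = 5 and u'(0) = -4/5 - 6*C2 + 5*C1 = -2. Solving gives C1 = 30/11, C2 = 136/55.

u = -exp(4*t)/5 + 30*exp(5*t)/11 + 136*exp(-6*t)/55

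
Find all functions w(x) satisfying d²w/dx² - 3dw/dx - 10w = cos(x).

w = -11*cos(x)/130 - 3*sin(x)/130 + C1*exp(-2*x) + C2*exp(5*x)

Characteristic equation r² - 3r - 10 = 0 factors as (r + 2)(r - 5) = 0, so r = -2, 5.
Hence w_h = C1*exp(-2*x) + C2*exp(5*x).
Try w_p = A*cos(x) + B*sin(x). Substituting and equating the coefficients of cos(x) and sin(x) gives A = -11/130, B = -3/130, so w_p = -11*cos(x)/130 - 3*sin(x)/130.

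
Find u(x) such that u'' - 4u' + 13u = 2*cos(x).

Characteristic equation r² - 4r + 13 = 0 has discriminant (-4)² - 4·(13) = -36 < 0, so r = 2 ± 3i.
Hence u_h = C1*cos(3*x)*exp(2*x) + C2*exp(2*x)*sin(3*x).
Try u_p = A*cos(x) + B*sin(x). Substituting and equating the coefficients of cos(x) and sin(x) gives A = 3/20, B = -1/20, so u_p = -sin(x)/20 + 3*cos(x)/20.

u = -sin(x)/20 + 3*cos(x)/20 + C1*cos(3*x)*exp(2*x) + C2*exp(2*x)*sin(3*x)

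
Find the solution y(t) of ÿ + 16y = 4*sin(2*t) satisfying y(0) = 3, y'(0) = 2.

y = 3*cos(4*t) + sin(2*t)/3 + sin(4*t)/3

Characteristic equation r² + 16 = 0 has discriminant (0)² - 4·(16) = -64 < 0, so r = ± 4i.
Hence y_h = C1*cos(4*t) + C2*sin(4*t).
Try y_p = A*cos(2*t) + B*sin(2*t). Substituting and equating the coefficients of cos(2t) and sin(2t) gives A = 0, B = 1/3, so y_p = sin(2*t)/3.
General solution: y = sin(2*t)/3 + C1*cos(4*t) + C2*sin(4*t).
Apply the initial conditions: y(0) = C1 = 3 and y'(0) = 2/3 + 4*C2 = 2. Solving gives C1 = 3, C2 = 1/3.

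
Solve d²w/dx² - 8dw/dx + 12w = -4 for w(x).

w = -1/3 + C1*exp(2*x) + C2*exp(6*x)

Characteristic equation r² - 8r + 12 = 0 factors as (r - 2)(r - 6) = 0, so r = 2, 6.
Hence w_h = C1*exp(2*x) + C2*exp(6*x).
For the particular solution try w_p = A0. Substituting and matching coefficients of each power of x gives A0 = -1/3, so w_p = -1/3.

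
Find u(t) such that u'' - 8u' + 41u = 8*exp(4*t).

u = 8*exp(4*t)/25 + C1*cos(5*t)*exp(4*t) + C2*exp(4*t)*sin(5*t)

Characteristic equation r² - 8r + 41 = 0 has discriminant (-8)² - 4·(41) = -100 < 0, so r = 4 ± 5i.
Hence u_h = C1*cos(5*t)*exp(4*t) + C2*exp(4*t)*sin(5*t).
Try u_p = A*exp(4*t). Substituting into the equation and dividing by exp(4*t) gives A = 8/25, so u_p = 8*exp(4*t)/25.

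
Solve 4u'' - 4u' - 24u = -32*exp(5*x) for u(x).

Divide through by 4: u'' - u' - 6u = -8*exp(5*x).
Characteristic equation r² - r - 6 = 0 factors as (r - 3)(r + 2) = 0, so r = 3, -2.
Hence u_h = C1*exp(3*x) + C2*exp(-2*x).
Try u_p = A*exp(5*x). Substituting into the equation and dividing by exp(5*x) gives A = -4/7, so u_p = -4*exp(5*x)/7.

u = -4*exp(5*x)/7 + C1*exp(3*x) + C2*exp(-2*x)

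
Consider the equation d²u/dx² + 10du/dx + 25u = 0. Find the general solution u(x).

u = C1*exp(-5*x) + C2*x*exp(-5*x)

Characteristic equation r² + 10r + 25 = 0 has discriminant (10)² - 4·(25) = 0, so r = -5 is a repeated root.
Hence u_h = (C1 + C2*x)*exp(-5*x).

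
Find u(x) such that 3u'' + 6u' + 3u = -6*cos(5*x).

Divide through by 3: u'' + 2u' + u = -2*cos(5*x).
Characteristic equation r² + 2r + 1 = 0 has discriminant (2)² - 4·(1) = 0, so r = -1 is a repeated root.
Hence u_h = (C1 + C2*x)*exp(-x).
Try u_p = A*cos(5*x) + B*sin(5*x). Substituting and equating the coefficients of cos(5x) and sin(5x) gives A = 12/169, B = -5/169, so u_p = -5*sin(5*x)/169 + 12*cos(5*x)/169.

u = -5*sin(5*x)/169 + 12*cos(5*x)/169 + C1*exp(-x) + C2*x*exp(-x)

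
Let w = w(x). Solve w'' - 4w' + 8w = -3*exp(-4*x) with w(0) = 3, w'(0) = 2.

Characteristic equation r² - 4r + 8 = 0 has discriminant (-4)² - 4·(8) = -16 < 0, so r = 2 ± 2i.
Hence w_h = C1*cos(2*x)*exp(2*x) + C2*exp(2*x)*sin(2*x).
Try w_p = A*exp(-4*x). Substituting into the equation and dividing by exp(-4*x) gives A = -3/40, so w_p = -3*exp(-4*x)/40.
General solution: w = -3*exp(-4*x)/40 + C1*cos(2*x)*exp(2*x) + C2*exp(2*x)*sin(2*x).
Apply the initial conditions: w(0) = -3/40 + C1 = 3 and w'(0) = 3/10 + 2*C1 + 2*C2 = 2. Solving gives C1 = 123/40, C2 = -89/40.

w = -3*exp(-4*x)/40 - 89*exp(2*x)*sin(2*x)/40 + 123*cos(2*x)*exp(2*x)/40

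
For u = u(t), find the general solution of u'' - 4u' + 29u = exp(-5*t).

Characteristic equation r² - 4r + 29 = 0 has discriminant (-4)² - 4·(29) = -100 < 0, so r = 2 ± 5i.
Hence u_h = C1*cos(5*t)*exp(2*t) + C2*exp(2*t)*sin(5*t).
Try u_p = A*exp(-5*t). Substituting into the equation and dividing by exp(-5*t) gives A = 1/74, so u_p = exp(-5*t)/74.

u = exp(-5*t)/74 + C1*cos(5*t)*exp(2*t) + C2*exp(2*t)*sin(5*t)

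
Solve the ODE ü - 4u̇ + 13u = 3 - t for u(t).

Characteristic equation r² - 4r + 13 = 0 has discriminant (-4)² - 4·(13) = -36 < 0, so r = 2 ± 3i.
Hence u_h = C1*cos(3*t)*exp(2*t) + C2*exp(2*t)*sin(3*t).
For the particular solution try u_p = A0 + A1*t. Substituting and matching coefficients of each power of t gives A0 = 35/169, A1 = -1/13, so u_p = 35/169 - t/13.

u = 35/169 - t/13 + C1*cos(3*t)*exp(2*t) + C2*exp(2*t)*sin(3*t)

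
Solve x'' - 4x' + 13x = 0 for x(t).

x = C1*cos(3*t)*exp(2*t) + C2*exp(2*t)*sin(3*t)

Characteristic equation r² - 4r + 13 = 0 has discriminant (-4)² - 4·(13) = -36 < 0, so r = 2 ± 3i.
Hence x_h = C1*cos(3*t)*exp(2*t) + C2*exp(2*t)*sin(3*t).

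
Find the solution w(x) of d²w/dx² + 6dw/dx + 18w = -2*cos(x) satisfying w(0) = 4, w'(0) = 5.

w = -34*cos(x)/325 - 12*sin(x)/325 + 1334*cos(3*x)*exp(-3*x)/325 + 5639*exp(-3*x)*sin(3*x)/975

Characteristic equation r² + 6r + 18 = 0 has discriminant (6)² - 4·(18) = -36 < 0, so r = -3 ± 3i.
Hence w_h = C1*cos(3*x)*exp(-3*x) + C2*exp(-3*x)*sin(3*x).
Try w_p = A*cos(x) + B*sin(x). Substituting and equating the coefficients of cos(x) and sin(x) gives A = -34/325, B = -12/325, so w_p = -34*cos(x)/325 - 12*sin(x)/325.
General solution: w = -34*cos(x)/325 - 12*sin(x)/325 + C1*cos(3*x)*exp(-3*x) + C2*exp(-3*x)*sin(3*x).
Apply the initial conditions: w(0) = -34/325 + C1 = 4 and w'(0) = -12/325 - 3*C1 + 3*C2 = 5. Solving gives C1 = 1334/325, C2 = 5639/975.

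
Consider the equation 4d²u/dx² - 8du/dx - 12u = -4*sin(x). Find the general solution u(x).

Divide through by 4: u'' - 2u' - 3u = -sin(x).
Characteristic equation r² - 2r - 3 = 0 factors as (r + 1)(r - 3) = 0, so r = -1, 3.
Hence u_h = C1*exp(-x) + C2*exp(3*x).
Try u_p = A*cos(x) + B*sin(x). Substituting and equating the coefficients of cos(x) and sin(x) gives A = -1/10, B = 1/5, so u_p = -cos(x)/10 + sin(x)/5.

u = -cos(x)/10 + sin(x)/5 + C1*exp(-x) + C2*exp(3*x)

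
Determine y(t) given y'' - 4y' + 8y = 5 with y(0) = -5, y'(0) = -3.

Characteristic equation r² - 4r + 8 = 0 has discriminant (-4)² - 4·(8) = -16 < 0, so r = 2 ± 2i.
Hence y_h = C1*cos(2*t)*exp(2*t) + C2*exp(2*t)*sin(2*t).
For the particular solution try y_p = A0. Substituting and matching coefficients of each power of t gives A0 = 5/8, so y_p = 5/8.
General solution: y = 5/8 + C1*cos(2*t)*exp(2*t) + C2*exp(2*t)*sin(2*t).
Apply the initial conditions: y(0) = 5/8 + C1 = -5 and y'(0) = 2*C1 + 2*C2 = -3. Solving gives C1 = -45/8, C2 = 33/8.

y = 5/8 - 45*cos(2*t)*exp(2*t)/8 + 33*exp(2*t)*sin(2*t)/8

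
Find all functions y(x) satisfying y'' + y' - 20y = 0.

Characteristic equation r² + r - 20 = 0 factors as (r + 5)(r - 4) = 0, so r = -5, 4.
Hence y_h = C1*exp(-5*x) + C2*exp(4*x).

y = C1*exp(-5*x) + C2*exp(4*x)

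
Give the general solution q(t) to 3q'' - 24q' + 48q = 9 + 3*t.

Divide through by 3: q'' - 8q' + 16q = 3 + t.
Characteristic equation r² - 8r + 16 = 0 has discriminant (-8)² - 4·(16) = 0, so r = 4 is a repeated root.
Hence q_h = (C1 + C2*t)*exp(4*t).
For the particular solution try q_p = A0 + A1*t. Substituting and matching coefficients of each power of t gives A0 = 7/32, A1 = 1/16, so q_p = 7/32 + t/16.

q = 7/32 + t/16 + C1*exp(4*t) + C2*t*exp(4*t)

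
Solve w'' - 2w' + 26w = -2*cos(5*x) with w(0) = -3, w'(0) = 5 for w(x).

w = -2*cos(5*x)/101 + 20*sin(5*x)/101 - 301*cos(5*x)*exp(x)/101 + 706*exp(x)*sin(5*x)/505

Characteristic equation r² - 2r + 26 = 0 has discriminant (-2)² - 4·(26) = -100 < 0, so r = 1 ± 5i.
Hence w_h = C1*cos(5*x)*exp(x) + C2*exp(x)*sin(5*x).
Try w_p = A*cos(5*x) + B*sin(5*x). Substituting and equating the coefficients of cos(5x) and sin(5x) gives A = -2/101, B = 20/101, so w_p = -2*cos(5*x)/101 + 20*sin(5*x)/101.
General solution: w = -2*cos(5*x)/101 + 20*sin(5*x)/101 + C1*cos(5*x)*exp(x) + C2*exp(x)*sin(5*x).
Apply the initial conditions: w(0) = -2/101 + C1 = -3 and w'(0) = 100/101 + C1 + 5*C2 = 5. Solving gives C1 = -301/101, C2 = 706/505.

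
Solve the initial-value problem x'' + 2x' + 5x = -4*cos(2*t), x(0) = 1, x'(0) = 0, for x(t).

x = -16*sin(2*t)/17 - 4*cos(2*t)/17 + 21*cos(2*t)*exp(-t)/17 + 53*exp(-t)*sin(2*t)/34

Characteristic equation r² + 2r + 5 = 0 has discriminant (2)² - 4·(5) = -16 < 0, so r = -1 ± 2i.
Hence x_h = C1*cos(2*t)*exp(-t) + C2*exp(-t)*sin(2*t).
Try x_p = A*cos(2*t) + B*sin(2*t). Substituting and equating the coefficients of cos(2t) and sin(2t) gives A = -4/17, B = -16/17, so x_p = -16*sin(2*t)/17 - 4*cos(2*t)/17.
General solution: x = -16*sin(2*t)/17 - 4*cos(2*t)/17 + C1*cos(2*t)*exp(-t) + C2*exp(-t)*sin(2*t).
Apply the initial conditions: x(0) = -4/17 + C1 = 1 and x'(0) = -32/17 - C1 + 2*C2 = 0. Solving gives C1 = 21/17, C2 = 53/34.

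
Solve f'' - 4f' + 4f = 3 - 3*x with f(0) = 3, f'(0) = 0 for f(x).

Characteristic equation r² - 4r + 4 = 0 has discriminant (-4)² - 4·(4) = 0, so r = 2 is a repeated root.
Hence f_h = (C1 + C2*x)*exp(2*x).
For the particular solution try f_p = A0 + A1*x. Substituting and matching coefficients of each power of x gives A0 = 0, A1 = -3/4, so f_p = -3*x/4.
General solution: f = -3*x/4 + C1*exp(2*x) + C2*x*exp(2*x).
Apply the initial conditions: f(0) = C1 = 3 and f'(0) = -3/4 + C2 + 2*C1 = 0. Solving gives C1 = 3, C2 = -21/4.

f = 3*exp(2*x) - 3*x/4 - 21*x*exp(2*x)/4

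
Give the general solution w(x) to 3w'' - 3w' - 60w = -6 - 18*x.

w = 17/200 + 3*x/10 + C1*exp(-4*x) + C2*exp(5*x)

Divide through by 3: w'' - w' - 20w = -2 - 6*x.
Characteristic equation r² - r - 20 = 0 factors as (r + 4)(r - 5) = 0, so r = -4, 5.
Hence w_h = C1*exp(-4*x) + C2*exp(5*x).
For the particular solution try w_p = A0 + A1*x. Substituting and matching coefficients of each power of x gives A0 = 17/200, A1 = 3/10, so w_p = 17/200 + 3*x/10.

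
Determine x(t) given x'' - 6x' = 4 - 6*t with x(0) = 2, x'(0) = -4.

x = 31/12 + t**2/2 - 7*exp(6*t)/12 - t/2

Characteristic equation r² - 6r = 0 factors as (r - 6)r = 0, so r = 6, 0.
Hence x_h = C1*exp(6*t) + C2.
Since 0 is a characteristic root (multiplicity 1), multiply the polynomial trial by t: try x_p = t*(A0 + A1*t). Substituting and matching coefficients of each power of t gives A0 = -1/2, A1 = 1/2, so x_p = t^2/2 - t/2.
General solution: x = C2 + t^2/2 - t/2 + C1*exp(6*t).
Apply the initial conditions: x(0) = C1 + C2 = 2 and x'(0) = -1/2 + 6*C1 = -4. Solving gives C1 = -7/12, C2 = 31/12.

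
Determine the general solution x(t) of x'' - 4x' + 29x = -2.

x = -2/29 + C1*cos(5*t)*exp(2*t) + C2*exp(2*t)*sin(5*t)

Characteristic equation r² - 4r + 29 = 0 has discriminant (-4)² - 4·(29) = -100 < 0, so r = 2 ± 5i.
Hence x_h = C1*cos(5*t)*exp(2*t) + C2*exp(2*t)*sin(5*t).
For the particular solution try x_p = A0. Substituting and matching coefficients of each power of t gives A0 = -2/29, so x_p = -2/29.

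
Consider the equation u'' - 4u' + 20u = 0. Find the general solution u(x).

u = C1*cos(4*x)*exp(2*x) + C2*exp(2*x)*sin(4*x)

Characteristic equation r² - 4r + 20 = 0 has discriminant (-4)² - 4·(20) = -64 < 0, so r = 2 ± 4i.
Hence u_h = C1*cos(4*x)*exp(2*x) + C2*exp(2*x)*sin(4*x).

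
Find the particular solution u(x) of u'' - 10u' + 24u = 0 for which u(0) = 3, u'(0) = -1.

u = -13*exp(6*x)/2 + 19*exp(4*x)/2

Characteristic equation r² - 10r + 24 = 0 factors as (r - 6)(r - 4) = 0, so r = 6, 4.
Hence u_h = C1*exp(6*x) + C2*exp(4*x).
Apply the initial conditions: u(0) = C1 + C2 = 3 and u'(0) = 4*C2 + 6*C1 = -1. Solving gives C1 = -13/2, C2 = 19/2.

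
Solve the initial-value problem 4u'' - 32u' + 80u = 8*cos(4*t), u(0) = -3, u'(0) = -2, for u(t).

u = -4*sin(4*t)/65 + cos(4*t)/130 - 391*cos(2*t)*exp(4*t)/130 + 334*exp(4*t)*sin(2*t)/65

Divide through by 4: u'' - 8u' + 20u = 2*cos(4*t).
Characteristic equation r² - 8r + 20 = 0 has discriminant (-8)² - 4·(20) = -16 < 0, so r = 4 ± 2i.
Hence u_h = C1*cos(2*t)*exp(4*t) + C2*exp(4*t)*sin(2*t).
Try u_p = A*cos(4*t) + B*sin(4*t). Substituting and equating the coefficients of cos(4t) and sin(4t) gives A = 1/130, B = -4/65, so u_p = -4*sin(4*t)/65 + cos(4*t)/130.
General solution: u = -4*sin(4*t)/65 + cos(4*t)/130 + C1*cos(2*t)*exp(4*t) + C2*exp(4*t)*sin(2*t).
Apply the initial conditions: u(0) = 1/130 + C1 = -3 and u'(0) = -16/65 + 2*C2 + 4*C1 = -2. Solving gives C1 = -391/130, C2 = 334/65.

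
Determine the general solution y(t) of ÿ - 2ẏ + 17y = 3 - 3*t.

y = 45/289 - 3*t/17 + C1*cos(4*t)*exp(t) + C2*exp(t)*sin(4*t)

Characteristic equation r² - 2r + 17 = 0 has discriminant (-2)² - 4·(17) = -64 < 0, so r = 1 ± 4i.
Hence y_h = C1*cos(4*t)*exp(t) + C2*exp(t)*sin(4*t).
For the particular solution try y_p = A0 + A1*t. Substituting and matching coefficients of each power of t gives A0 = 45/289, A1 = -3/17, so y_p = 45/289 - 3*t/17.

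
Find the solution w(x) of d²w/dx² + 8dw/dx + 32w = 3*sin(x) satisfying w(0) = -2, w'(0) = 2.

Characteristic equation r² + 8r + 32 = 0 has discriminant (8)² - 4·(32) = -64 < 0, so r = -4 ± 4i.
Hence w_h = C1*cos(4*x)*exp(-4*x) + C2*exp(-4*x)*sin(4*x).
Try w_p = A*cos(x) + B*sin(x). Substituting and equating the coefficients of cos(x) and sin(x) gives A = -24/1025, B = 93/1025, so w_p = -24*cos(x)/1025 + 93*sin(x)/1025.
General solution: w = -24*cos(x)/1025 + 93*sin(x)/1025 + C1*cos(4*x)*exp(-4*x) + C2*exp(-4*x)*sin(4*x).
Apply the initial conditions: w(0) = -24/1025 + C1 = -2 and w'(0) = 93/1025 - 4*C1 + 4*C2 = 2. Solving gives C1 = -2026/1025, C2 = -6147/4100.

w = -24*cos(x)/1025 + 93*sin(x)/1025 - 6147*exp(-4*x)*sin(4*x)/4100 - 2026*cos(4*x)*exp(-4*x)/1025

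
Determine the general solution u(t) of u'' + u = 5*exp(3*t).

Characteristic equation r² + 1 = 0 has discriminant (0)² - 4·(1) = -4 < 0, so r = ± i.
Hence u_h = C1*cos(t) + C2*sin(t).
Try u_p = A*exp(3*t). Substituting into the equation and dividing by exp(3*t) gives A = 1/2, so u_p = exp(3*t)/2.

u = exp(3*t)/2 + C1*cos(t) + C2*sin(t)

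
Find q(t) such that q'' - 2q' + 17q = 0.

q = C1*cos(4*t)*exp(t) + C2*exp(t)*sin(4*t)

Characteristic equation r² - 2r + 17 = 0 has discriminant (-2)² - 4·(17) = -64 < 0, so r = 1 ± 4i.
Hence q_h = C1*cos(4*t)*exp(t) + C2*exp(t)*sin(4*t).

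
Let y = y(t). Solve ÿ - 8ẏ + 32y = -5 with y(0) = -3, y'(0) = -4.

y = -5/32 - 91*cos(4*t)*exp(4*t)/32 + 59*exp(4*t)*sin(4*t)/32

Characteristic equation r² - 8r + 32 = 0 has discriminant (-8)² - 4·(32) = -64 < 0, so r = 4 ± 4i.
Hence y_h = C1*cos(4*t)*exp(4*t) + C2*exp(4*t)*sin(4*t).
For the particular solution try y_p = A0. Substituting and matching coefficients of each power of t gives A0 = -5/32, so y_p = -5/32.
General solution: y = -5/32 + C1*cos(4*t)*exp(4*t) + C2*exp(4*t)*sin(4*t).
Apply the initial conditions: y(0) = -5/32 + C1 = -3 and y'(0) = 4*C1 + 4*C2 = -4. Solving gives C1 = -91/32, C2 = 59/32.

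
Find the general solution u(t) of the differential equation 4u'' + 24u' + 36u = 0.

Divide through by 4: u'' + 6u' + 9u = 0.
Characteristic equation r² + 6r + 9 = 0 has discriminant (6)² - 4·(9) = 0, so r = -3 is a repeated root.
Hence u_h = (C1 + C2*t)*exp(-3*t).

u = C1*exp(-3*t) + C2*t*exp(-3*t)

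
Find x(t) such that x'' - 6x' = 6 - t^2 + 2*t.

x = C2 - 113*t/108 - 5*t**2/36 + t**3/18 + C1*exp(6*t)

Characteristic equation r² - 6r = 0 factors as (r - 6)r = 0, so r = 6, 0.
Hence x_h = C1*exp(6*t) + C2.
Since 0 is a characteristic root (multiplicity 1), multiply the polynomial trial by t: try x_p = t*(A0 + A1*t + A2*t^2). Substituting and matching coefficients of each power of t gives A0 = -113/108, A1 = -5/36, A2 = 1/18, so x_p = -113*t/108 - 5*t^2/36 + t^3/18.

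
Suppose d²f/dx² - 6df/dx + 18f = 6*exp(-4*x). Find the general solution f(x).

f = 3*exp(-4*x)/29 + C1*cos(3*x)*exp(3*x) + C2*exp(3*x)*sin(3*x)

Characteristic equation r² - 6r + 18 = 0 has discriminant (-6)² - 4·(18) = -36 < 0, so r = 3 ± 3i.
Hence f_h = C1*cos(3*x)*exp(3*x) + C2*exp(3*x)*sin(3*x).
Try f_p = A*exp(-4*x). Substituting into the equation and dividing by exp(-4*x) gives A = 3/29, so f_p = 3*exp(-4*x)/29.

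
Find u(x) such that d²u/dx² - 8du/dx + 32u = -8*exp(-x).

u = -8*exp(-x)/41 + C1*cos(4*x)*exp(4*x) + C2*exp(4*x)*sin(4*x)

Characteristic equation r² - 8r + 32 = 0 has discriminant (-8)² - 4·(32) = -64 < 0, so r = 4 ± 4i.
Hence u_h = C1*cos(4*x)*exp(4*x) + C2*exp(4*x)*sin(4*x).
Try u_p = A*exp(-x). Substituting into the equation and dividing by exp(-x) gives A = -8/41, so u_p = -8*exp(-x)/41.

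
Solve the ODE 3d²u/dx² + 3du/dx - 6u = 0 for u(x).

Divide through by 3: u'' + u' - 2u = 0.
Characteristic equation r² + r - 2 = 0 factors as (r + 2)(r - 1) = 0, so r = -2, 1.
Hence u_h = C1*exp(-2*x) + C2*exp(x).

u = C1*exp(-2*x) + C2*exp(x)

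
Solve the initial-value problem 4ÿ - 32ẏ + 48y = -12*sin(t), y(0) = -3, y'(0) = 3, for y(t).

y = -51*exp(2*t)/10 - 33*sin(t)/185 - 24*cos(t)/185 + 165*exp(6*t)/74

Divide through by 4: y'' - 8y' + 12y = -3*sin(t).
Characteristic equation r² - 8r + 12 = 0 factors as (r - 6)(r - 2) = 0, so r = 6, 2.
Hence y_h = C1*exp(6*t) + C2*exp(2*t).
Try y_p = A*cos(t) + B*sin(t). Substituting and equating the coefficients of cos(t) and sin(t) gives A = -24/185, B = -33/185, so y_p = -33*sin(t)/185 - 24*cos(t)/185.
General solution: y = -33*sin(t)/185 - 24*cos(t)/185 + C1*exp(6*t) + C2*exp(2*t).
Apply the initial conditions: y(0) = -24/185 + C1 + C2 = -3 and y'(0) = -33/185 + 2*C2 + 6*C1 = 3. Solving gives C1 = 165/74, C2 = -51/10.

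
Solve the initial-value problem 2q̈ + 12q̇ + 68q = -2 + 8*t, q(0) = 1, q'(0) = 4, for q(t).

q = -29/578 + 2*t/17 + 607*cos(5*t)*exp(-3*t)/578 + 813*exp(-3*t)*sin(5*t)/578

Divide through by 2: q'' + 6q' + 34q = -1 + 4*t.
Characteristic equation r² + 6r + 34 = 0 has discriminant (6)² - 4·(34) = -100 < 0, so r = -3 ± 5i.
Hence q_h = C1*cos(5*t)*exp(-3*t) + C2*exp(-3*t)*sin(5*t).
For the particular solution try q_p = A0 + A1*t. Substituting and matching coefficients of each power of t gives A0 = -29/578, A1 = 2/17, so q_p = -29/578 + 2*t/17.
General solution: q = -29/578 + 2*t/17 + C1*cos(5*t)*exp(-3*t) + C2*exp(-3*t)*sin(5*t).
Apply the initial conditions: q(0) = -29/578 + C1 = 1 and q'(0) = 2/17 - 3*C1 + 5*C2 = 4. Solving gives C1 = 607/578, C2 = 813/578.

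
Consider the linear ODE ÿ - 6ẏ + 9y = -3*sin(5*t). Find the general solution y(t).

y = -45*cos(5*t)/578 + 12*sin(5*t)/289 + C1*exp(3*t) + C2*t*exp(3*t)

Characteristic equation r² - 6r + 9 = 0 has discriminant (-6)² - 4·(9) = 0, so r = 3 is a repeated root.
Hence y_h = (C1 + C2*t)*exp(3*t).
Try y_p = A*cos(5*t) + B*sin(5*t). Substituting and equating the coefficients of cos(5t) and sin(5t) gives A = -45/578, B = 12/289, so y_p = -45*cos(5*t)/578 + 12*sin(5*t)/289.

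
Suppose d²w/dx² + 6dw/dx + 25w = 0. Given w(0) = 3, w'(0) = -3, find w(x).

w = 3*cos(4*x)*exp(-3*x) + 3*exp(-3*x)*sin(4*x)/2

Characteristic equation r² + 6r + 25 = 0 has discriminant (6)² - 4·(25) = -64 < 0, so r = -3 ± 4i.
Hence w_h = C1*cos(4*x)*exp(-3*x) + C2*exp(-3*x)*sin(4*x).
Apply the initial conditions: w(0) = C1 = 3 and w'(0) = -3*C1 + 4*C2 = -3. Solving gives C1 = 3, C2 = 3/2.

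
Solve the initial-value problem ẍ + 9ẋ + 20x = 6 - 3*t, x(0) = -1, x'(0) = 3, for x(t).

x = 147/400 - 59*exp(-4*t)/16 - 3*t/20 + 58*exp(-5*t)/25

Characteristic equation r² + 9r + 20 = 0 factors as (r + 5)(r + 4) = 0, so r = -5, -4.
Hence x_h = C1*exp(-5*t) + C2*exp(-4*t).
For the particular solution try x_p = A0 + A1*t. Substituting and matching coefficients of each power of t gives A0 = 147/400, A1 = -3/20, so x_p = 147/400 - 3*t/20.
General solution: x = 147/400 - 3*t/20 + C1*exp(-5*t) + C2*exp(-4*t).
Apply the initial conditions: x(0) = 147/400 + C1 + C2 = -1 and x'(0) = -3/20 - 5*C1 - 4*C2 = 3. Solving gives C1 = 58/25, C2 = -59/16.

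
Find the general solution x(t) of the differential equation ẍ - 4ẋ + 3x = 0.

x = C1*exp(t) + C2*exp(3*t)

Characteristic equation r² - 4r + 3 = 0 factors as (r - 1)(r - 3) = 0, so r = 1, 3.
Hence x_h = C1*exp(t) + C2*exp(3*t).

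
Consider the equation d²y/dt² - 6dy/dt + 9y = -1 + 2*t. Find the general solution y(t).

Characteristic equation r² - 6r + 9 = 0 has discriminant (-6)² - 4·(9) = 0, so r = 3 is a repeated root.
Hence y_h = (C1 + C2*t)*exp(3*t).
For the particular solution try y_p = A0 + A1*t. Substituting and matching coefficients of each power of t gives A0 = 1/27, A1 = 2/9, so y_p = 1/27 + 2*t/9.

y = 1/27 + 2*t/9 + C1*exp(3*t) + C2*t*exp(3*t)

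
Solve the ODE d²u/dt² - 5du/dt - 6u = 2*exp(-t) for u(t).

u = C1*exp(6*t) + C2*exp(-t) - 2*t*exp(-t)/7

Characteristic equation r² - 5r - 6 = 0 factors as (r - 6)(r + 1) = 0, so r = 6, -1.
Hence u_h = C1*exp(6*t) + C2*exp(-t).
Since exp(-t) solves the homogeneous equation (r = -1 is a root of multiplicity 1), multiply the trial by t. Try u_p = A*t*exp(-t). Substituting into the equation and dividing by exp(-t) gives A = -2/7, so u_p = -2*t*exp(-t)/7.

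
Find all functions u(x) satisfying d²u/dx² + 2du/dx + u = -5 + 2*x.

Characteristic equation r² + 2r + 1 = 0 has discriminant (2)² - 4·(1) = 0, so r = -1 is a repeated root.
Hence u_h = (C1 + C2*x)*exp(-x).
For the particular solution try u_p = A0 + A1*x. Substituting and matching coefficients of each power of x gives A0 = -9, A1 = 2, so u_p = -9 + 2*x.

u = -9 + 2*x + C1*exp(-x) + C2*x*exp(-x)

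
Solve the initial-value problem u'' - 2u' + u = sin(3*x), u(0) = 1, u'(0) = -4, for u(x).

u = -2*sin(3*x)/25 + 3*cos(3*x)/50 + 47*exp(x)/50 - 47*x*exp(x)/10

Characteristic equation r² - 2r + 1 = 0 has discriminant (-2)² - 4·(1) = 0, so r = 1 is a repeated root.
Hence u_h = (C1 + C2*x)*exp(x).
Try u_p = A*cos(3*x) + B*sin(3*x). Substituting and equating the coefficients of cos(3x) and sin(3x) gives A = 3/50, B = -2/25, so u_p = -2*sin(3*x)/25 + 3*cos(3*x)/50.
General solution: u = -2*sin(3*x)/25 + 3*cos(3*x)/50 + C1*exp(x) + C2*x*exp(x).
Apply the initial conditions: u(0) = 3/50 + C1 = 1 and u'(0) = -6/25 + C1 + C2 = -4. Solving gives C1 = 47/50, C2 = -47/10.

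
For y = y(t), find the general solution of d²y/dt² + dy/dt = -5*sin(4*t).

Characteristic equation r² + r = 0 factors as (r + 1)r = 0, so r = -1, 0.
Hence y_h = C1*exp(-t) + C2.
Try y_p = A*cos(4*t) + B*sin(4*t). Substituting and equating the coefficients of cos(4t) and sin(4t) gives A = 5/68, B = 5/17, so y_p = 5*sin(4*t)/17 + 5*cos(4*t)/68.

y = C2 + 5*sin(4*t)/17 + 5*cos(4*t)/68 + C1*exp(-t)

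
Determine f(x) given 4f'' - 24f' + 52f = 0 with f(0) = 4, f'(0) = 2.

f = -5*exp(3*x)*sin(2*x) + 4*cos(2*x)*exp(3*x)

Divide through by 4: f'' - 6f' + 13f = 0.
Characteristic equation r² - 6r + 13 = 0 has discriminant (-6)² - 4·(13) = -16 < 0, so r = 3 ± 2i.
Hence f_h = C1*cos(2*x)*exp(3*x) + C2*exp(3*x)*sin(2*x).
Apply the initial conditions: f(0) = C1 = 4 and f'(0) = 2*C2 + 3*C1 = 2. Solving gives C1 = 4, C2 = -5.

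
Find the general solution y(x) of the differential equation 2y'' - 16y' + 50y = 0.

Divide through by 2: y'' - 8y' + 25y = 0.
Characteristic equation r² - 8r + 25 = 0 has discriminant (-8)² - 4·(25) = -36 < 0, so r = 4 ± 3i.
Hence y_h = C1*cos(3*x)*exp(4*x) + C2*exp(4*x)*sin(3*x).

y = C1*cos(3*x)*exp(4*x) + C2*exp(4*x)*sin(3*x)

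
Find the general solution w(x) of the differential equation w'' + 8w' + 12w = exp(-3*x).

Characteristic equation r² + 8r + 12 = 0 factors as (r + 6)(r + 2) = 0, so r = -6, -2.
Hence w_h = C1*exp(-6*x) + C2*exp(-2*x).
Try w_p = A*exp(-3*x). Substituting into the equation and dividing by exp(-3*x) gives A = -1/3, so w_p = -exp(-3*x)/3.

w = -exp(-3*x)/3 + C1*exp(-6*x) + C2*exp(-2*x)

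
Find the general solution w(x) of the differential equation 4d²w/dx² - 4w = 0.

w = C1*exp(x) + C2*exp(-x)

Divide through by 4: w'' - w = 0.
Characteristic equation r² - 1 = 0 factors as (r - 1)(r + 1) = 0, so r = 1, -1.
Hence w_h = C1*exp(x) + C2*exp(-x).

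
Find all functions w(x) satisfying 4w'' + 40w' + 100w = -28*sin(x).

w = -42*sin(x)/169 + 35*cos(x)/338 + C1*exp(-5*x) + C2*x*exp(-5*x)

Divide through by 4: w'' + 10w' + 25w = -7*sin(x).
Characteristic equation r² + 10r + 25 = 0 has discriminant (10)² - 4·(25) = 0, so r = -5 is a repeated root.
Hence w_h = (C1 + C2*x)*exp(-5*x).
Try w_p = A*cos(x) + B*sin(x). Substituting and equating the coefficients of cos(x) and sin(x) gives A = 35/338, B = -42/169, so w_p = -42*sin(x)/169 + 35*cos(x)/338.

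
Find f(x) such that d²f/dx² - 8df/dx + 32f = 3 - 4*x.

f = 1/16 - x/8 + C1*cos(4*x)*exp(4*x) + C2*exp(4*x)*sin(4*x)

Characteristic equation r² - 8r + 32 = 0 has discriminant (-8)² - 4·(32) = -64 < 0, so r = 4 ± 4i.
Hence f_h = C1*cos(4*x)*exp(4*x) + C2*exp(4*x)*sin(4*x).
For the particular solution try f_p = A0 + A1*x. Substituting and matching coefficients of each power of x gives A0 = 1/16, A1 = -1/8, so f_p = 1/16 - x/8.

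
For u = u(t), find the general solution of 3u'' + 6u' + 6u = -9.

u = -3/2 + C1*cos(t)*exp(-t) + C2*exp(-t)*sin(t)

Divide through by 3: u'' + 2u' + 2u = -3.
Characteristic equation r² + 2r + 2 = 0 has discriminant (2)² - 4·(2) = -4 < 0, so r = -1 ± i.
Hence u_h = C1*cos(t)*exp(-t) + C2*exp(-t)*sin(t).
For the particular solution try u_p = A0. Substituting and matching coefficients of each power of t gives A0 = -3/2, so u_p = -3/2.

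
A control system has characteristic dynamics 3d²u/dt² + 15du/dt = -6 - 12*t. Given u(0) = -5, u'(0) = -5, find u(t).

u = -744/125 - 6*t/25 - 2*t**2/5 + 119*exp(-5*t)/125

Divide through by 3: u'' + 5u' = -2 - 4*t.
Characteristic equation r² + 5r = 0 factors as (r + 5)r = 0, so r = -5, 0.
Hence u_h = C1*exp(-5*t) + C2.
Since 0 is a characteristic root (multiplicity 1), multiply the polynomial trial by t: try u_p = t*(A0 + A1*t). Substituting and matching coefficients of each power of t gives A0 = -6/25, A1 = -2/5, so u_p = -6*t/25 - 2*t^2/5.
General solution: u = C2 - 6*t/25 - 2*t^2/5 + C1*exp(-5*t).
Apply the initial conditions: u(0) = C1 + C2 = -5 and u'(0) = -6/25 - 5*C1 = -5. Solving gives C1 = 119/125, C2 = -744/125.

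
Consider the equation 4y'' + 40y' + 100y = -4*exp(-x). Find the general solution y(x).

y = -exp(-x)/16 + C1*exp(-5*x) + C2*x*exp(-5*x)

Divide through by 4: y'' + 10y' + 25y = -exp(-x).
Characteristic equation r² + 10r + 25 = 0 has discriminant (10)² - 4·(25) = 0, so r = -5 is a repeated root.
Hence y_h = (C1 + C2*x)*exp(-5*x).
Try y_p = A*exp(-x). Substituting into the equation and dividing by exp(-x) gives A = -1/16, so y_p = -exp(-x)/16.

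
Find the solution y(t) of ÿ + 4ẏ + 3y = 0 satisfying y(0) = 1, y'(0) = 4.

y = -5*exp(-3*t)/2 + 7*exp(-t)/2

Characteristic equation r² + 4r + 3 = 0 factors as (r + 3)(r + 1) = 0, so r = -3, -1.
Hence y_h = C1*exp(-3*t) + C2*exp(-t).
Apply the initial conditions: y(0) = C1 + C2 = 1 and y'(0) = -C2 - 3*C1 = 4. Solving gives C1 = -5/2, C2 = 7/2.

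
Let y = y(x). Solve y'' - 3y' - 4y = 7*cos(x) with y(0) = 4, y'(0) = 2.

y = -35*cos(x)/34 - 21*sin(x)/34 + 7*exp(-x)/2 + 26*exp(4*x)/17

Characteristic equation r² - 3r - 4 = 0 factors as (r - 4)(r + 1) = 0, so r = 4, -1.
Hence y_h = C1*exp(4*x) + C2*exp(-x).
Try y_p = A*cos(x) + B*sin(x). Substituting and equating the coefficients of cos(x) and sin(x) gives A = -35/34, B = -21/34, so y_p = -35*cos(x)/34 - 21*sin(x)/34.
General solution: y = -35*cos(x)/34 - 21*sin(x)/34 + C1*exp(4*x) + C2*exp(-x).
Apply the initial conditions: y(0) = -35/34 + C1 + C2 = 4 and y'(0) = -21/34 - C2 + 4*C1 = 2. Solving gives C1 = 26/17, C2 = 7/2.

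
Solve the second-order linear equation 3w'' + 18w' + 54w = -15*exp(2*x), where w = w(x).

w = -5*exp(2*x)/34 + C1*cos(3*x)*exp(-3*x) + C2*exp(-3*x)*sin(3*x)

Divide through by 3: w'' + 6w' + 18w = -5*exp(2*x).
Characteristic equation r² + 6r + 18 = 0 has discriminant (6)² - 4·(18) = -36 < 0, so r = -3 ± 3i.
Hence w_h = C1*cos(3*x)*exp(-3*x) + C2*exp(-3*x)*sin(3*x).
Try w_p = A*exp(2*x). Substituting into the equation and dividing by exp(2*x) gives A = -5/34, so w_p = -5*exp(2*x)/34.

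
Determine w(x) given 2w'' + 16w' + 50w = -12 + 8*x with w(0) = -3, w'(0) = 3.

w = -182/625 + 4*x/25 - 4997*exp(-4*x)*sin(3*x)/1875 - 1693*cos(3*x)*exp(-4*x)/625

Divide through by 2: w'' + 8w' + 25w = -6 + 4*x.
Characteristic equation r² + 8r + 25 = 0 has discriminant (8)² - 4·(25) = -36 < 0, so r = -4 ± 3i.
Hence w_h = C1*cos(3*x)*exp(-4*x) + C2*exp(-4*x)*sin(3*x).
For the particular solution try w_p = A0 + A1*x. Substituting and matching coefficients of each power of x gives A0 = -182/625, A1 = 4/25, so w_p = -182/625 + 4*x/25.
General solution: w = -182/625 + 4*x/25 + C1*cos(3*x)*exp(-4*x) + C2*exp(-4*x)*sin(3*x).
Apply the initial conditions: w(0) = -182/625 + C1 = -3 and w'(0) = 4/25 - 4*C1 + 3*C2 = 3. Solving gives C1 = -1693/625, C2 = -4997/1875.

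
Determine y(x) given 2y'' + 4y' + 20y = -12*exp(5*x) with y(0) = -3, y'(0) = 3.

Divide through by 2: y'' + 2y' + 10y = -6*exp(5*x).
Characteristic equation r² + 2r + 10 = 0 has discriminant (2)² - 4·(10) = -36 < 0, so r = -1 ± 3i.
Hence y_h = C1*cos(3*x)*exp(-x) + C2*exp(-x)*sin(3*x).
Try y_p = A*exp(5*x). Substituting into the equation and dividing by exp(5*x) gives A = -2/15, so y_p = -2*exp(5*x)/15.
General solution: y = -2*exp(5*x)/15 + C1*cos(3*x)*exp(-x) + C2*exp(-x)*sin(3*x).
Apply the initial conditions: y(0) = -2/15 + C1 = -3 and y'(0) = -2/3 - C1 + 3*C2 = 3. Solving gives C1 = -43/15, C2 = 4/15.

y = -2*exp(5*x)/15 - 43*cos(3*x)*exp(-x)/15 + 4*exp(-x)*sin(3*x)/15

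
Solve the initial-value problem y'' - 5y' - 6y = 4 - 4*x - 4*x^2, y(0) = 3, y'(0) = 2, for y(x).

y = -2/27 - 4*x/9 + 2*x**2/3 + 16*exp(-x)/7 + 149*exp(6*x)/189

Characteristic equation r² - 5r - 6 = 0 factors as (r - 6)(r + 1) = 0, so r = 6, -1.
Hence y_h = C1*exp(6*x) + C2*exp(-x).
For the particular solution try y_p = A0 + A1*x + A2*x^2. Substituting and matching coefficients of each power of x gives A0 = -2/27, A1 = -4/9, A2 = 2/3, so y_p = -2/27 - 4*x/9 + 2*x^2/3.
General solution: y = -2/27 - 4*x/9 + 2*x^2/3 + C1*exp(6*x) + C2*exp(-x).
Apply the initial conditions: y(0) = -2/27 + C1 + C2 = 3 and y'(0) = -4/9 - C2 + 6*C1 = 2. Solving gives C1 = 149/189, C2 = 16/7.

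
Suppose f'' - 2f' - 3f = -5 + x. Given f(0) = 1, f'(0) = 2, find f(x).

Characteristic equation r² - 2r - 3 = 0 factors as (r - 3)(r + 1) = 0, so r = 3, -1.
Hence f_h = C1*exp(3*x) + C2*exp(-x).
For the particular solution try f_p = A0 + A1*x. Substituting and matching coefficients of each power of x gives A0 = 17/9, A1 = -1/3, so f_p = 17/9 - x/3.
General solution: f = 17/9 - x/3 + C1*exp(3*x) + C2*exp(-x).
Apply the initial conditions: f(0) = 17/9 + C1 + C2 = 1 and f'(0) = -1/3 - C2 + 3*C1 = 2. Solving gives C1 = 13/36, C2 = -5/4.

f = 17/9 - 5*exp(-x)/4 - x/3 + 13*exp(3*x)/36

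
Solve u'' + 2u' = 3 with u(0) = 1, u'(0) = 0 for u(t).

Characteristic equation r² + 2r = 0 factors as (r + 2)r = 0, so r = -2, 0.
Hence u_h = C1*exp(-2*t) + C2.
Since 1 solves the homogeneous equation (r = 0 is a root of multiplicity 1), multiply the trial by t. Try u_p = A*t. Substituting into the equation and dividing by 1 gives A = 3/2, so u_p = 3*t/2.
General solution: u = C2 + 3*t/2 + C1*exp(-2*t).
Apply the initial conditions: u(0) = C1 + C2 = 1 and u'(0) = 3/2 - 2*C1 = 0. Solving gives C1 = 3/4, C2 = 1/4.

u = 1/4 + 3*t/2 + 3*exp(-2*t)/4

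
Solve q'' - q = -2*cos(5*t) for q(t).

q = cos(5*t)/13 + C1*exp(t) + C2*exp(-t)

Characteristic equation r² - 1 = 0 factors as (r - 1)(r + 1) = 0, so r = 1, -1.
Hence q_h = C1*exp(t) + C2*exp(-t).
Try q_p = A*cos(5*t) + B*sin(5*t). Substituting and equating the coefficients of cos(5t) and sin(5t) gives A = 1/13, B = 0, so q_p = cos(5*t)/13.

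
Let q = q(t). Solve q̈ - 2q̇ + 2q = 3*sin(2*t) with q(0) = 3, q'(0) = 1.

Characteristic equation r² - 2r + 2 = 0 has discriminant (-2)² - 4·(2) = -4 < 0, so r = 1 ± i.
Hence q_h = C1*cos(t)*exp(t) + C2*exp(t)*sin(t).
Try q_p = A*cos(2*t) + B*sin(2*t). Substituting and equating the coefficients of cos(2t) and sin(2t) gives A = 3/5, B = -3/10, so q_p = -3*sin(2*t)/10 + 3*cos(2*t)/5.
General solution: q = -3*sin(2*t)/10 + 3*cos(2*t)/5 + C1*cos(t)*exp(t) + C2*exp(t)*sin(t).
Apply the initial conditions: q(0) = 3/5 + C1 = 3 and q'(0) = -3/5 + C1 + C2 = 1. Solving gives C1 = 12/5, C2 = -4/5.

q = -3*sin(2*t)/10 + 3*cos(2*t)/5 - 4*exp(t)*sin(t)/5 + 12*cos(t)*exp(t)/5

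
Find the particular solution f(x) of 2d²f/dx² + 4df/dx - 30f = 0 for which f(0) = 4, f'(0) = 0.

f = 3*exp(-5*x)/2 + 5*exp(3*x)/2

Divide through by 2: f'' + 2f' - 15f = 0.
Characteristic equation r² + 2r - 15 = 0 factors as (r - 3)(r + 5) = 0, so r = 3, -5.
Hence f_h = C1*exp(3*x) + C2*exp(-5*x).
Apply the initial conditions: f(0) = C1 + C2 = 4 and f'(0) = -5*C2 + 3*C1 = 0. Solving gives C1 = 5/2, C2 = 3/2.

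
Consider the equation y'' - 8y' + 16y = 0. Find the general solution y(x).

Characteristic equation r² - 8r + 16 = 0 has discriminant (-8)² - 4·(16) = 0, so r = 4 is a repeated root.
Hence y_h = (C1 + C2*x)*exp(4*x).

y = C1*exp(4*x) + C2*x*exp(4*x)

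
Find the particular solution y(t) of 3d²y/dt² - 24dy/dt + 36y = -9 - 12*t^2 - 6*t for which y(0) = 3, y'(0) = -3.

Divide through by 3: y'' - 8y' + 12y = -3 - 4*t^2 - 2*t.
Characteristic equation r² - 8r + 12 = 0 factors as (r - 6)(r - 2) = 0, so r = 6, 2.
Hence y_h = C1*exp(6*t) + C2*exp(2*t).
For the particular solution try y_p = A0 + A1*t + A2*t^2. Substituting and matching coefficients of each power of t gives A0 = -65/108, A1 = -11/18, A2 = -1/3, so y_p = -65/108 - 11*t/18 - t^2/3.
General solution: y = -65/108 - 11*t/18 - t^2/3 + C1*exp(6*t) + C2*exp(2*t).
Apply the initial conditions: y(0) = -65/108 + C1 + C2 = 3 and y'(0) = -11/18 + 2*C2 + 6*C1 = -3. Solving gives C1 = -259/108, C2 = 6.

y = -65/108 + 6*exp(2*t) - 259*exp(6*t)/108 - 11*t/18 - t**2/3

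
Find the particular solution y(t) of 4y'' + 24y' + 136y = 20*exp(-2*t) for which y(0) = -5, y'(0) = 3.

Divide through by 4: y'' + 6y' + 34y = 5*exp(-2*t).
Characteristic equation r² + 6r + 34 = 0 has discriminant (6)² - 4·(34) = -100 < 0, so r = -3 ± 5i.
Hence y_h = C1*cos(5*t)*exp(-3*t) + C2*exp(-3*t)*sin(5*t).
Try y_p = A*exp(-2*t). Substituting into the equation and dividing by exp(-2*t) gives A = 5/26, so y_p = 5*exp(-2*t)/26.
General solution: y = 5*exp(-2*t)/26 + C1*cos(5*t)*exp(-3*t) + C2*exp(-3*t)*sin(5*t).
Apply the initial conditions: y(0) = 5/26 + C1 = -5 and y'(0) = -5/13 - 3*C1 + 5*C2 = 3. Solving gives C1 = -135/26, C2 = -317/130.

y = 5*exp(-2*t)/26 - 317*exp(-3*t)*sin(5*t)/130 - 135*cos(5*t)*exp(-3*t)/26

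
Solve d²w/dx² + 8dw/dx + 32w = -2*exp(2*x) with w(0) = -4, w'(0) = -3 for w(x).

Characteristic equation r² + 8r + 32 = 0 has discriminant (8)² - 4·(32) = -64 < 0, so r = -4 ± 4i.
Hence w_h = C1*cos(4*x)*exp(-4*x) + C2*exp(-4*x)*sin(4*x).
Try w_p = A*exp(2*x). Substituting into the equation and dividing by exp(2*x) gives A = -1/26, so w_p = -exp(2*x)/26.
General solution: w = -exp(2*x)/26 + C1*cos(4*x)*exp(-4*x) + C2*exp(-4*x)*sin(4*x).
Apply the initial conditions: w(0) = -1/26 + C1 = -4 and w'(0) = -1/13 - 4*C1 + 4*C2 = -3. Solving gives C1 = -103/26, C2 = -61/13.

w = -exp(2*x)/26 - 103*cos(4*x)*exp(-4*x)/26 - 61*exp(-4*x)*sin(4*x)/13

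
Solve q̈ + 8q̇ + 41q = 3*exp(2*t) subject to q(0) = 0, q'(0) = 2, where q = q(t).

Characteristic equation r² + 8r + 41 = 0 has discriminant (8)² - 4·(41) = -100 < 0, so r = -4 ± 5i.
Hence q_h = C1*cos(5*t)*exp(-4*t) + C2*exp(-4*t)*sin(5*t).
Try q_p = A*exp(2*t). Substituting into the equation and dividing by exp(2*t) gives A = 3/61, so q_p = 3*exp(2*t)/61.
General solution: q = 3*exp(2*t)/61 + C1*cos(5*t)*exp(-4*t) + C2*exp(-4*t)*sin(5*t).
Apply the initial conditions: q(0) = 3/61 + C1 = 0 and q'(0) = 6/61 - 4*C1 + 5*C2 = 2. Solving gives C1 = -3/61, C2 = 104/305.

q = 3*exp(2*t)/61 - 3*cos(5*t)*exp(-4*t)/61 + 104*exp(-4*t)*sin(5*t)/305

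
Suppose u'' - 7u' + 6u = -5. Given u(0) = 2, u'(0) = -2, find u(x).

Characteristic equation r² - 7r + 6 = 0 factors as (r - 6)(r - 1) = 0, so r = 6, 1.
Hence u_h = C1*exp(6*x) + C2*exp(x).
For the particular solution try u_p = A0. Substituting and matching coefficients of each power of x gives A0 = -5/6, so u_p = -5/6.
General solution: u = -5/6 + C1*exp(6*x) + C2*exp(x).
Apply the initial conditions: u(0) = -5/6 + C1 + C2 = 2 and u'(0) = C2 + 6*C1 = -2. Solving gives C1 = -29/30, C2 = 19/5.

u = -5/6 - 29*exp(6*x)/30 + 19*exp(x)/5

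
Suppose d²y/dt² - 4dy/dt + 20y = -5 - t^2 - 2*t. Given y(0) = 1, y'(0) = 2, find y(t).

y = -269/1000 - 3*t/25 - t**2/20 - 209*exp(2*t)*sin(4*t)/2000 + 1269*cos(4*t)*exp(2*t)/1000

Characteristic equation r² - 4r + 20 = 0 has discriminant (-4)² - 4·(20) = -64 < 0, so r = 2 ± 4i.
Hence y_h = C1*cos(4*t)*exp(2*t) + C2*exp(2*t)*sin(4*t).
For the particular solution try y_p = A0 + A1*t + A2*t^2. Substituting and matching coefficients of each power of t gives A0 = -269/1000, A1 = -3/25, A2 = -1/20, so y_p = -269/1000 - 3*t/25 - t^2/20.
General solution: y = -269/1000 - 3*t/25 - t^2/20 + C1*cos(4*t)*exp(2*t) + C2*exp(2*t)*sin(4*t).
Apply the initial conditions: y(0) = -269/1000 + C1 = 1 and y'(0) = -3/25 + 2*C1 + 4*C2 = 2. Solving gives C1 = 1269/1000, C2 = -209/2000.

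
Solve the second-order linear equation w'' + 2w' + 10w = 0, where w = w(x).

Characteristic equation r² + 2r + 10 = 0 has discriminant (2)² - 4·(10) = -36 < 0, so r = -1 ± 3i.
Hence w_h = C1*cos(3*x)*exp(-x) + C2*exp(-x)*sin(3*x).

w = C1*cos(3*x)*exp(-x) + C2*exp(-x)*sin(3*x)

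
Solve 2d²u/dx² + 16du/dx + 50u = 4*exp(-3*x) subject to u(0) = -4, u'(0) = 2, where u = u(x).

Divide through by 2: u'' + 8u' + 25u = 2*exp(-3*x).
Characteristic equation r² + 8r + 25 = 0 has discriminant (8)² - 4·(25) = -36 < 0, so r = -4 ± 3i.
Hence u_h = C1*cos(3*x)*exp(-4*x) + C2*exp(-4*x)*sin(3*x).
Try u_p = A*exp(-3*x). Substituting into the equation and dividing by exp(-3*x) gives A = 1/5, so u_p = exp(-3*x)/5.
General solution: u = exp(-3*x)/5 + C1*cos(3*x)*exp(-4*x) + C2*exp(-4*x)*sin(3*x).
Apply the initial conditions: u(0) = 1/5 + C1 = -4 and u'(0) = -3/5 - 4*C1 + 3*C2 = 2. Solving gives C1 = -21/5, C2 = -71/15.

u = exp(-3*x)/5 - 71*exp(-4*x)*sin(3*x)/15 - 21*cos(3*x)*exp(-4*x)/5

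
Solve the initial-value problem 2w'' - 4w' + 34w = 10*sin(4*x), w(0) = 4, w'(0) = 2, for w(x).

w = sin(4*x)/13 + 8*cos(4*x)/13 - 11*exp(x)*sin(4*x)/26 + 44*cos(4*x)*exp(x)/13

Divide through by 2: w'' - 2w' + 17w = 5*sin(4*x).
Characteristic equation r² - 2r + 17 = 0 has discriminant (-2)² - 4·(17) = -64 < 0, so r = 1 ± 4i.
Hence w_h = C1*cos(4*x)*exp(x) + C2*exp(x)*sin(4*x).
Try w_p = A*cos(4*x) + B*sin(4*x). Substituting and equating the coefficients of cos(4x) and sin(4x) gives A = 8/13, B = 1/13, so w_p = sin(4*x)/13 + 8*cos(4*x)/13.
General solution: w = sin(4*x)/13 + 8*cos(4*x)/13 + C1*cos(4*x)*exp(x) + C2*exp(x)*sin(4*x).
Apply the initial conditions: w(0) = 8/13 + C1 = 4 and w'(0) = 4/13 + C1 + 4*C2 = 2. Solving gives C1 = 44/13, C2 = -11/26.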